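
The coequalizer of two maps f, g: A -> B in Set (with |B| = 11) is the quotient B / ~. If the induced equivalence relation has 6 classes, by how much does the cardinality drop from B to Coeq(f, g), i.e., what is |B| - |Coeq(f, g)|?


The coequalizer Coeq(f, g) = B / ~ has one element per equivalence class.
|B| = 11, |Coeq(f, g)| = 6.
|B| - |Coeq(f, g)| = 11 - 6 = 5.

5


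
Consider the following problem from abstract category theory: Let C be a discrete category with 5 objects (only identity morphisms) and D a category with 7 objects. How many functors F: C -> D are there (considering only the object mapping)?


A functor from a discrete category C to D is determined by
where each object maps. Each of the 5 objects of C can map
to any of the 7 objects of D independently.
Number of functors = 7^5 = 16807

16807


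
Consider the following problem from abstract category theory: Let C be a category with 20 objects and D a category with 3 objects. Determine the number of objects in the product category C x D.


The product category C x D has objects that are pairs (c, d).
Number of pairs = |Ob(C)| * |Ob(D)| = 20 * 3 = 60

60


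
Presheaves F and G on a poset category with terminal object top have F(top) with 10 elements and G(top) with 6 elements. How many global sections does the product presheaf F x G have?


Global sections of a presheaf on a poset with terminal top satisfy
Gamma(H) ~ H(top). Presheaves admit pointwise products, so
(F x G)(top) = F(top) x G(top) (Cartesian product).
|Gamma(F x G)| = |F(top)| * |G(top)| = 10 * 6 = 60.

60


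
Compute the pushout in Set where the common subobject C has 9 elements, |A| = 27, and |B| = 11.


The pushout A +_C B identifies the images of C in A and B.
|A +_C B| = |A| + |B| - |C| (for injections).
= 27 + 11 - 9 = 29

29


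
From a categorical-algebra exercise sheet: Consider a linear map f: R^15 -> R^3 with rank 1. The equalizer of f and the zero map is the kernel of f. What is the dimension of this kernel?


The equalizer of f and the zero map is ker(f).
By the rank-nullity theorem: dim(ker(f)) = dim(domain) - rank(f).
dim(ker(f)) = 15 - 1 = 14

14


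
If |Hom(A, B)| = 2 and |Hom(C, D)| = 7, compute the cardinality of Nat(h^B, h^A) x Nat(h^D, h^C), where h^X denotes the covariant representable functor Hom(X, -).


By the Yoneda lemma, Nat(h^B, h^A) is isomorphic to Hom(A, B),
so |Nat(h^B, h^A)| = |Hom(A, B)| and |Nat(h^D, h^C)| = |Hom(C, D)|.
|Hom(A, B)| = 2, |Hom(C, D)| = 7.
|Nat(h^B, h^A) x Nat(h^D, h^C)| = 2 * 7 = 14

14


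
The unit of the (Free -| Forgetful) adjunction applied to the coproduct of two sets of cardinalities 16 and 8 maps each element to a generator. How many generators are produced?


The unit eta_X: X -> U(F(X)) of the Free-Forgetful adjunction
maps each element of X to a generator of F(X). For X = S + T (disjoint
union in Set), |S + T| = |S| + |T|.
Total mappings = 16 + 8 = 24.

24


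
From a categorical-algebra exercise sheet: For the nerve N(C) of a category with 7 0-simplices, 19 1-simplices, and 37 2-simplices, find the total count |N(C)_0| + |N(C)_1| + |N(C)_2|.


The 2-skeleton of the nerve N(C) consists of simplices in dimensions 0, 1, 2:
  |N(C)_0| = 7 (objects)
  |N(C)_1| = 19 (morphisms)
  |N(C)_2| = 37 (composable pairs)
Total = 7 + 19 + 37 = 63

63


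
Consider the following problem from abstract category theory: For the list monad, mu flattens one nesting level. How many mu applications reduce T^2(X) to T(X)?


Each application of mu: T^2 -> T removes one layer of nesting.
Starting at depth 2 (i.e., T^2(X)), we need to reach T(X).
Number of mu applications = 2 - 1 = 1

1


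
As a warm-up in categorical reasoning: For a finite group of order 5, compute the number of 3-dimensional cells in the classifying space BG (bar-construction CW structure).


In the bar-construction CW model of BG, the n-cells are indexed by
n-tuples [g_1|...|g_n] of non-identity elements of G (degenerate
simplices with some g_i = e do not contribute cells), so there are
(|G| - 1)^n n-cells.
For dim = 3 with |G| = 5:
cells = (5 - 1)^3 = 4^3 = 64

64


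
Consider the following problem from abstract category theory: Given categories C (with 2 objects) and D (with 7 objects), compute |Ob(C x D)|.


The product category C x D has objects that are pairs (c, d).
Number of pairs = |Ob(C)| * |Ob(D)| = 2 * 7 = 14

14


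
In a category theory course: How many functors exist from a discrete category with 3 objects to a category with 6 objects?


A functor from a discrete category C to D is determined by
where each object maps. Each of the 3 objects of C can map
to any of the 6 objects of D independently.
Number of functors = 6^3 = 216

216


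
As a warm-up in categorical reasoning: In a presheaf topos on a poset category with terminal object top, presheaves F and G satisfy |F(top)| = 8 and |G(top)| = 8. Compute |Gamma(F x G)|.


Global sections of a presheaf on a poset with terminal top satisfy
Gamma(H) ~ H(top). Presheaves admit pointwise products, so
(F x G)(top) = F(top) x G(top) (Cartesian product).
|Gamma(F x G)| = |F(top)| * |G(top)| = 8 * 8 = 64.

64


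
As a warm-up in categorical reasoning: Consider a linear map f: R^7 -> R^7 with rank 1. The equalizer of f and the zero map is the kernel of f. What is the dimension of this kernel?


The equalizer of f and the zero map is ker(f).
By the rank-nullity theorem: dim(ker(f)) = dim(domain) - rank(f).
dim(ker(f)) = 7 - 1 = 6

6


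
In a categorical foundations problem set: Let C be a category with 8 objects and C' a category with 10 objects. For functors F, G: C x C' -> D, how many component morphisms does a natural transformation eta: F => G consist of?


A natural transformation eta: F => G assigns one component morphism per
object of the domain category.
The domain is the product category C x C', so
|Ob(C x C')| = |Ob(C)| * |Ob(C')| = 8 * 10 = 80.
Therefore eta has 80 component morphisms.

80


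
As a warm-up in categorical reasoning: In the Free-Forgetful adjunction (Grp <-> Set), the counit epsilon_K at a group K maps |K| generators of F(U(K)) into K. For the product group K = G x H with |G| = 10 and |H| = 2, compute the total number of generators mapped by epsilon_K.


The counit epsilon_K: F(U(K)) -> K of the Free-Forgetful adjunction
maps |K| generators of F(U(K)) into K. For K = G x H (the product group),
|G x H| = |G| * |H|.
Total generators mapped = 10 * 2 = 20.

20


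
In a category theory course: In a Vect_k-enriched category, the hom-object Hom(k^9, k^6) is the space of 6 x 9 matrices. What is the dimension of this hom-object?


In Vect-enriched categories, Hom(k^n, k^m) is the space of m x n matrices.
dim(Hom(k^9, k^6)) = 6 * 9 = 54

54


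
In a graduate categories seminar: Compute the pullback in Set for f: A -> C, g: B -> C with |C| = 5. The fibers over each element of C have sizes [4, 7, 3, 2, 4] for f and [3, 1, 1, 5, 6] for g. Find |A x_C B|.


The pullback A x_C B consists of pairs (a, b) with f(a) = g(b).
For each element c in C, the fiber product has |f^-1(c)| * |g^-1(c)| elements.
Summing over C: 4 * 3 + 7 * 1 + 3 * 1 + 2 * 5 + 4 * 6
= 12 + 7 + 3 + 10 + 24 = 56

56


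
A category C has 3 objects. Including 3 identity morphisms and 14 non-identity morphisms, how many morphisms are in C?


Each object has an identity morphism, giving 3 identities.
Adding the 14 non-identity morphisms:
Total = 3 + 14 = 17

17


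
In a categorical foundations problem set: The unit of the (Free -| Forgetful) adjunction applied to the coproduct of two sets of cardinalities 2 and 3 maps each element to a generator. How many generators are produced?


The unit eta_X: X -> U(F(X)) of the Free-Forgetful adjunction
maps each element of X to a generator of F(X). For X = S + T (disjoint
union in Set), |S + T| = |S| + |T|.
Total mappings = 2 + 3 = 5.

5


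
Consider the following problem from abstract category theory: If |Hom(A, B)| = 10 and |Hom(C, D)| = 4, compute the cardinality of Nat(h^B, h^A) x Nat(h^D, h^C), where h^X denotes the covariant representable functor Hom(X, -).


By the Yoneda lemma, Nat(h^B, h^A) is isomorphic to Hom(A, B),
so |Nat(h^B, h^A)| = |Hom(A, B)| and |Nat(h^D, h^C)| = |Hom(C, D)|.
|Hom(A, B)| = 10, |Hom(C, D)| = 4.
|Nat(h^B, h^A) x Nat(h^D, h^C)| = 10 * 4 = 40

40


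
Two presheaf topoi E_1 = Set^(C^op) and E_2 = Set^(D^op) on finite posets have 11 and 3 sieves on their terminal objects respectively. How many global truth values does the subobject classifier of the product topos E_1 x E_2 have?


In a product of presheaf topoi E_1 x E_2, the subobject classifier
is Omega = Omega_1 x Omega_2 (componentwise), so
|Omega(top)| = |Omega_1(top_1)| * |Omega_2(top_2)|.
= 11 * 3 = 33.

33


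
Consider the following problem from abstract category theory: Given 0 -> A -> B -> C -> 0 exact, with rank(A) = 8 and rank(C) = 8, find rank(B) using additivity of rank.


For a short exact sequence 0 -> A -> B -> C -> 0,
rank is additive: rank(B) = rank(A) + rank(C).
rank(B) = 8 + 8 = 16

16


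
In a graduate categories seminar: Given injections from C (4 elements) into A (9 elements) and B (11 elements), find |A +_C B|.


The pushout A +_C B identifies the images of C in A and B.
|A +_C B| = |A| + |B| - |C| (for injections).
= 9 + 11 - 4 = 16

16


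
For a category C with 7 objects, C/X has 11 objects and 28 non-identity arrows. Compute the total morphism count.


In the slice category C/X, objects are morphisms to X.
Identity morphisms: 11 (one per object of C/X).
Non-identity morphisms: 28.
Total = 11 + 28 = 39

39


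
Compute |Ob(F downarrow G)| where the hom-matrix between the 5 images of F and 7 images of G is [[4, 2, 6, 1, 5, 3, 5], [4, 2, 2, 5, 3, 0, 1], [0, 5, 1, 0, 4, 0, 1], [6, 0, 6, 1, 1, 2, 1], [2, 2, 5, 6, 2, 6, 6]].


Objects of (F downarrow G) are triples (a, b, h: F(a)->G(b)).
The count equals the sum of all entries in the hom-matrix.
sum(row 0) = 26
sum(row 1) = 17
sum(row 2) = 11
sum(row 3) = 17
sum(row 4) = 29
Grand total = 100

100


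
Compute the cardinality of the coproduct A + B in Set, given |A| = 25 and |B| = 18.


In Set, the coproduct A + B is the disjoint union.
|A + B| = |A| + |B| = 25 + 18 = 43

43


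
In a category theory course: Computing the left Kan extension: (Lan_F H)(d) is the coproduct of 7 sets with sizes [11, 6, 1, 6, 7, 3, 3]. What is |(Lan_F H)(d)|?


Pointwise, the left Kan extension (Lan_F H)(d) is the colimit, indexed
by the comma category (F downarrow d), of H composed with the
projection (F downarrow d) -> C. Here that colimit is given
as a coproduct (disjoint union) of sets, so its cardinality is the
sum of the sizes of the summands.
Coproduct of sets with sizes: 11 + 6 + 1 + 6 + 7 + 3 + 3
= 37

37


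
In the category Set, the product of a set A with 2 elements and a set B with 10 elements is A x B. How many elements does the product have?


In Set, the product A x B is the Cartesian product.
By the universal property, |A x B| = |A| * |B|.
|A x B| = 2 * 10 = 20

20


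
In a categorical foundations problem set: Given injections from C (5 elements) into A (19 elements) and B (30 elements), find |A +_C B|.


The pushout A +_C B identifies the images of C in A and B.
|A +_C B| = |A| + |B| - |C| (for injections).
= 19 + 30 - 5 = 44

44


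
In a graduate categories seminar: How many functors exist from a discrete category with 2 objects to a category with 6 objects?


A functor from a discrete category C to D is determined by
where each object maps. Each of the 2 objects of C can map
to any of the 6 objects of D independently.
Number of functors = 6^2 = 36

36


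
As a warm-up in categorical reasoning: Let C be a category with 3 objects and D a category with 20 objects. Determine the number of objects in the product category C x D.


The product category C x D has objects that are pairs (c, d).
Number of pairs = |Ob(C)| * |Ob(D)| = 3 * 20 = 60

60


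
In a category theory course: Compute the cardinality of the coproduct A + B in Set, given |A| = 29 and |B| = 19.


In Set, the coproduct A + B is the disjoint union.
|A + B| = |A| + |B| = 29 + 19 = 48

48


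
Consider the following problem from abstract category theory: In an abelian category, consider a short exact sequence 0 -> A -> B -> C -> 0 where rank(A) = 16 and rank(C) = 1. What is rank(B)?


For a short exact sequence 0 -> A -> B -> C -> 0,
rank is additive: rank(B) = rank(A) + rank(C).
rank(B) = 16 + 1 = 17

17


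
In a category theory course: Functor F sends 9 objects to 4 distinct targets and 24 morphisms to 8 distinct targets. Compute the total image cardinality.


The image of F consists of distinct objects and distinct morphisms.
|Im(F)| on objects = 4
|Im(F)| on morphisms = 8
Total image cardinality = 4 + 8 = 12

12


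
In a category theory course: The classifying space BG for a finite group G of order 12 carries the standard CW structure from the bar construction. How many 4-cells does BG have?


In the bar-construction CW model of BG, the n-cells are indexed by
n-tuples [g_1|...|g_n] of non-identity elements of G (degenerate
simplices with some g_i = e do not contribute cells), so there are
(|G| - 1)^n n-cells.
For dim = 4 with |G| = 12:
cells = (12 - 1)^4 = 11^4 = 14641

14641


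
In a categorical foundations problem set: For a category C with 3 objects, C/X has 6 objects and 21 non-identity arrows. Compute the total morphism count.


In the slice category C/X, objects are morphisms to X.
Identity morphisms: 6 (one per object of C/X).
Non-identity morphisms: 21.
Total = 6 + 21 = 27

27


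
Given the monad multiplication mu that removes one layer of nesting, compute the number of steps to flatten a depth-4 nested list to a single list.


Each application of mu: T^2 -> T removes one layer of nesting.
Starting at depth 4 (i.e., T^4(X)), we need to reach T(X).
Number of mu applications = 4 - 1 = 3

3


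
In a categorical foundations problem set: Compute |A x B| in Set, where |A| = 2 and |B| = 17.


In Set, the product A x B is the Cartesian product.
By the universal property, |A x B| = |A| * |B|.
|A x B| = 2 * 17 = 34

34


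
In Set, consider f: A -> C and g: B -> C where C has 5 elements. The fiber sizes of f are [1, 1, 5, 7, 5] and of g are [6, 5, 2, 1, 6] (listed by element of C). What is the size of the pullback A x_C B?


The pullback A x_C B consists of pairs (a, b) with f(a) = g(b).
For each element c in C, the fiber product has |f^-1(c)| * |g^-1(c)| elements.
Summing over C: 1 * 6 + 1 * 5 + 5 * 2 + 7 * 1 + 5 * 6
= 6 + 5 + 10 + 7 + 30 = 58

58


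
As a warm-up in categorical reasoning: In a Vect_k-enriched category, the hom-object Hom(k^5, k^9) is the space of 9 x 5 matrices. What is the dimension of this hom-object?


In Vect-enriched categories, Hom(k^n, k^m) is the space of m x n matrices.
dim(Hom(k^5, k^9)) = 9 * 5 = 45

45


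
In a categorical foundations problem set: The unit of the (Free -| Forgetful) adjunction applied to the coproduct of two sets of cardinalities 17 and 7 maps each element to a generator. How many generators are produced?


The unit eta_X: X -> U(F(X)) of the Free-Forgetful adjunction
maps each element of X to a generator of F(X). For X = S + T (disjoint
union in Set), |S + T| = |S| + |T|.
Total mappings = 17 + 7 = 24.

24


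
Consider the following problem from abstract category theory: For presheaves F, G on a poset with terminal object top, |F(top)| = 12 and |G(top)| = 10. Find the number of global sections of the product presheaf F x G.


Global sections of a presheaf on a poset with terminal top satisfy
Gamma(H) ~ H(top). Presheaves admit pointwise products, so
(F x G)(top) = F(top) x G(top) (Cartesian product).
|Gamma(F x G)| = |F(top)| * |G(top)| = 12 * 10 = 120.

120


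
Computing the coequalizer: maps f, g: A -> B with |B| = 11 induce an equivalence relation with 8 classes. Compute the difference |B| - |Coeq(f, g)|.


The coequalizer Coeq(f, g) = B / ~ has one element per equivalence class.
|B| = 11, |Coeq(f, g)| = 8.
|B| - |Coeq(f, g)| = 11 - 8 = 3.

3


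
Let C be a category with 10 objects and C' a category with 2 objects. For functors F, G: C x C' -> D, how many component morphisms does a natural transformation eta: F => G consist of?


A natural transformation eta: F => G assigns one component morphism per
object of the domain category.
The domain is the product category C x C', so
|Ob(C x C')| = |Ob(C)| * |Ob(C')| = 10 * 2 = 20.
Therefore eta has 20 component morphisms.

20


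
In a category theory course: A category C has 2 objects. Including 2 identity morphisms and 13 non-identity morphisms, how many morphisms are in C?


Each object has an identity morphism, giving 2 identities.
Adding the 13 non-identity morphisms:
Total = 2 + 13 = 15

15


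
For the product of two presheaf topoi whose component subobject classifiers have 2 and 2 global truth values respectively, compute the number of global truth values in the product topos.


In a product of presheaf topoi E_1 x E_2, the subobject classifier
is Omega = Omega_1 x Omega_2 (componentwise), so
|Omega(top)| = |Omega_1(top_1)| * |Omega_2(top_2)|.
= 2 * 2 = 4.

4


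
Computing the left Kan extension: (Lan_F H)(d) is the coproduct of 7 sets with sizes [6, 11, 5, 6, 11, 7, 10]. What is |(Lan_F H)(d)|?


Pointwise, the left Kan extension (Lan_F H)(d) is the colimit, indexed
by the comma category (F downarrow d), of H composed with the
projection (F downarrow d) -> C. Here that colimit is given
as a coproduct (disjoint union) of sets, so its cardinality is the
sum of the sizes of the summands.
Coproduct of sets with sizes: 6 + 11 + 5 + 6 + 11 + 7 + 10
= 56

56


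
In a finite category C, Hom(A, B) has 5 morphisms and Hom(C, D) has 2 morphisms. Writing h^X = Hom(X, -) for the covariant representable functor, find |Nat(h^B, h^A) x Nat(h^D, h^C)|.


By the Yoneda lemma, Nat(h^B, h^A) is isomorphic to Hom(A, B),
so |Nat(h^B, h^A)| = |Hom(A, B)| and |Nat(h^D, h^C)| = |Hom(C, D)|.
|Hom(A, B)| = 5, |Hom(C, D)| = 2.
|Nat(h^B, h^A) x Nat(h^D, h^C)| = 5 * 2 = 10

10


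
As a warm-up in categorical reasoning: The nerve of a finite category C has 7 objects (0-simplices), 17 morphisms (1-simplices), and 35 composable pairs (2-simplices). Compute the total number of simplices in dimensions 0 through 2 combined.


The 2-skeleton of the nerve N(C) consists of simplices in dimensions 0, 1, 2:
  |N(C)_0| = 7 (objects)
  |N(C)_1| = 17 (morphisms)
  |N(C)_2| = 35 (composable pairs)
Total = 7 + 17 + 35 = 59

59


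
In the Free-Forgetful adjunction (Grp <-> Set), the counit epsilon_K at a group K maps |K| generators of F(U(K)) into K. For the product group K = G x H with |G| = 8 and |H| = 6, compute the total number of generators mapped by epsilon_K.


The counit epsilon_K: F(U(K)) -> K of the Free-Forgetful adjunction
maps |K| generators of F(U(K)) into K. For K = G x H (the product group),
|G x H| = |G| * |H|.
Total generators mapped = 8 * 6 = 48.

48


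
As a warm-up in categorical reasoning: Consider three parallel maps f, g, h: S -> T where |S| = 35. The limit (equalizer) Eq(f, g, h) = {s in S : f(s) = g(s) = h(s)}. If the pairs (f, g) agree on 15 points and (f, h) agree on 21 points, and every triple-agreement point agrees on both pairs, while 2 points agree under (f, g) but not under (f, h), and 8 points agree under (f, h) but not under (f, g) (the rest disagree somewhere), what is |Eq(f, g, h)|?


Eq(f, g, h) is the triple-agreement set: points in S where all three
maps take the same value. Using inclusion-exclusion on the pairwise data:
Pair (f, g) agrees on 15 points; pair (f, h) on 21 points.
Points agreeing under (f, g) but not (f, h) = 2; under (f, h) but not (f, g) = 8.
Triple-agreement = agreement-in-(f, g) minus points that agree under (f, g) but not (f, h):
|Eq(f, g, h)| = 15 - 2 = 13
(cross-check via (f, h): 21 - 8 = 13.)

13


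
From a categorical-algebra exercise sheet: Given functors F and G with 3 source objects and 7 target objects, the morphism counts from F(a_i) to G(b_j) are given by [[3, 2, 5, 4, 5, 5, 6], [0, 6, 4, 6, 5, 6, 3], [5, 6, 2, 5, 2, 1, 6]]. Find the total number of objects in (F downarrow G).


Objects of (F downarrow G) are triples (a, b, h: F(a)->G(b)).
The count equals the sum of all entries in the hom-matrix.
sum(row 0) = 30
sum(row 1) = 30
sum(row 2) = 27
Grand total = 87

87


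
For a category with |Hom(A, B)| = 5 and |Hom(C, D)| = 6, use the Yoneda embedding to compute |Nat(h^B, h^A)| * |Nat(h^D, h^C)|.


By the Yoneda lemma, Nat(h^B, h^A) is isomorphic to Hom(A, B),
so |Nat(h^B, h^A)| = |Hom(A, B)| and |Nat(h^D, h^C)| = |Hom(C, D)|.
|Hom(A, B)| = 5, |Hom(C, D)| = 6.
|Nat(h^B, h^A) x Nat(h^D, h^C)| = 5 * 6 = 30

30


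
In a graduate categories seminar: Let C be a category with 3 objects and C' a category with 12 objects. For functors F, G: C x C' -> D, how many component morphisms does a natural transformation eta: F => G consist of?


A natural transformation eta: F => G assigns one component morphism per
object of the domain category.
The domain is the product category C x C', so
|Ob(C x C')| = |Ob(C)| * |Ob(C')| = 3 * 12 = 36.
Therefore eta has 36 component morphisms.

36


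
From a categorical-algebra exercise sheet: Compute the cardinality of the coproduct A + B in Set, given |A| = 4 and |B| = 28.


In Set, the coproduct A + B is the disjoint union.
|A + B| = |A| + |B| = 4 + 28 = 32

32


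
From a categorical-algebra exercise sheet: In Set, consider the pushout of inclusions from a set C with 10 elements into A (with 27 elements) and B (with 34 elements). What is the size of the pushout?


The pushout A +_C B identifies the images of C in A and B.
|A +_C B| = |A| + |B| - |C| (for injections).
= 27 + 34 - 10 = 51

51


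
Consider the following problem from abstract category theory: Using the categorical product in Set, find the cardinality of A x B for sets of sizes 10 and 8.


In Set, the product A x B is the Cartesian product.
By the universal property, |A x B| = |A| * |B|.
|A x B| = 10 * 8 = 80

80


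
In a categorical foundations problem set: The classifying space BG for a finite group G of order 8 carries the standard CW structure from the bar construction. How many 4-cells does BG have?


In the bar-construction CW model of BG, the n-cells are indexed by
n-tuples [g_1|...|g_n] of non-identity elements of G (degenerate
simplices with some g_i = e do not contribute cells), so there are
(|G| - 1)^n n-cells.
For dim = 4 with |G| = 8:
cells = (8 - 1)^4 = 7^4 = 2401

2401


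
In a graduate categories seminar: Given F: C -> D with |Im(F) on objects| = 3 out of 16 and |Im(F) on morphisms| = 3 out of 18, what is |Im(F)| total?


The image of F consists of distinct objects and distinct morphisms.
|Im(F)| on objects = 3
|Im(F)| on morphisms = 3
Total image cardinality = 3 + 3 = 6

6


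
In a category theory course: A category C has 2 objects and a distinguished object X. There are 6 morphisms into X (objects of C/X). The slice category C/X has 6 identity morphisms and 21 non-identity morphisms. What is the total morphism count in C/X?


In the slice category C/X, objects are morphisms to X.
Identity morphisms: 6 (one per object of C/X).
Non-identity morphisms: 21.
Total = 6 + 21 = 27

27


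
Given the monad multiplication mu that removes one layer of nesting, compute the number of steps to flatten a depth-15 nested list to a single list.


Each application of mu: T^2 -> T removes one layer of nesting.
Starting at depth 15 (i.e., T^15(X)), we need to reach T(X).
Number of mu applications = 15 - 1 = 14

14


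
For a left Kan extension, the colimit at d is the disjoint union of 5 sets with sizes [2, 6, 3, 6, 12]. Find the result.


Pointwise, the left Kan extension (Lan_F H)(d) is the colimit, indexed
by the comma category (F downarrow d), of H composed with the
projection (F downarrow d) -> C. Here that colimit is given
as a coproduct (disjoint union) of sets, so its cardinality is the
sum of the sizes of the summands.
Coproduct of sets with sizes: 2 + 6 + 3 + 6 + 12
= 29

29


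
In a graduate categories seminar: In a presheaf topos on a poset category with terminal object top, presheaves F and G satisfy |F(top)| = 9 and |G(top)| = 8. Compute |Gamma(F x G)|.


Global sections of a presheaf on a poset with terminal top satisfy
Gamma(H) ~ H(top). Presheaves admit pointwise products, so
(F x G)(top) = F(top) x G(top) (Cartesian product).
|Gamma(F x G)| = |F(top)| * |G(top)| = 9 * 8 = 72.

72


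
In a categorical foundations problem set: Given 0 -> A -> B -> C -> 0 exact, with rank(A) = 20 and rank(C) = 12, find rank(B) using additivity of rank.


For a short exact sequence 0 -> A -> B -> C -> 0,
rank is additive: rank(B) = rank(A) + rank(C).
rank(B) = 20 + 12 = 32

32


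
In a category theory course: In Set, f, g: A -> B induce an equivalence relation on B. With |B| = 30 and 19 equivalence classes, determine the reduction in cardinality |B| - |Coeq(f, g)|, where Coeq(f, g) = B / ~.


The coequalizer Coeq(f, g) = B / ~ has one element per equivalence class.
|B| = 30, |Coeq(f, g)| = 19.
|B| - |Coeq(f, g)| = 30 - 19 = 11.

11


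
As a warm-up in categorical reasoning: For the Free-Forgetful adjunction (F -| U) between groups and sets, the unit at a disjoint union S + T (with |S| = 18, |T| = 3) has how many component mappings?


The unit eta_X: X -> U(F(X)) of the Free-Forgetful adjunction
maps each element of X to a generator of F(X). For X = S + T (disjoint
union in Set), |S + T| = |S| + |T|.
Total mappings = 18 + 3 = 21.

21


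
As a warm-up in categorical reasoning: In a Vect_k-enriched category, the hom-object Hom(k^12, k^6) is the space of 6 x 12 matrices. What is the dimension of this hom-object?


In Vect-enriched categories, Hom(k^n, k^m) is the space of m x n matrices.
dim(Hom(k^12, k^6)) = 6 * 12 = 72

72


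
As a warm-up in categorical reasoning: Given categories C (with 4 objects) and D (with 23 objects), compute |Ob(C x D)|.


The product category C x D has objects that are pairs (c, d).
Number of pairs = |Ob(C)| * |Ob(D)| = 4 * 23 = 92

92


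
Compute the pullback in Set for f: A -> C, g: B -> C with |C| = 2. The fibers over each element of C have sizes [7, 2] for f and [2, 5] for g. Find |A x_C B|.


The pullback A x_C B consists of pairs (a, b) with f(a) = g(b).
For each element c in C, the fiber product has |f^-1(c)| * |g^-1(c)| elements.
Summing over C: 7 * 2 + 2 * 5
= 14 + 10 = 24

24


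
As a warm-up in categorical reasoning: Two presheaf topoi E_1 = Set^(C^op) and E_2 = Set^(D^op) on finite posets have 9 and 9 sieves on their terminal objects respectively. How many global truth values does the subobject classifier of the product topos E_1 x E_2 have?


In a product of presheaf topoi E_1 x E_2, the subobject classifier
is Omega = Omega_1 x Omega_2 (componentwise), so
|Omega(top)| = |Omega_1(top_1)| * |Omega_2(top_2)|.
= 9 * 9 = 81.

81


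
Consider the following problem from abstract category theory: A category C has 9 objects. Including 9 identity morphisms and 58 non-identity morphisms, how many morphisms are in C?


Each object has an identity morphism, giving 9 identities.
Adding the 58 non-identity morphisms:
Total = 9 + 58 = 67

67


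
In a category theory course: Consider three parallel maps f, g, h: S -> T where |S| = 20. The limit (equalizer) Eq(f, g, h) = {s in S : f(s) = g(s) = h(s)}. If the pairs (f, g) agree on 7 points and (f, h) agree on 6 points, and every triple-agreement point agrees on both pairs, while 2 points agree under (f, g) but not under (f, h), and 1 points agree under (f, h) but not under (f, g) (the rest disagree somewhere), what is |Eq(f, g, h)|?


Eq(f, g, h) is the triple-agreement set: points in S where all three
maps take the same value. Using inclusion-exclusion on the pairwise data:
Pair (f, g) agrees on 7 points; pair (f, h) on 6 points.
Points agreeing under (f, g) but not (f, h) = 2; under (f, h) but not (f, g) = 1.
Triple-agreement = agreement-in-(f, g) minus points that agree under (f, g) but not (f, h):
|Eq(f, g, h)| = 7 - 2 = 5
(cross-check via (f, h): 6 - 1 = 5.)

5


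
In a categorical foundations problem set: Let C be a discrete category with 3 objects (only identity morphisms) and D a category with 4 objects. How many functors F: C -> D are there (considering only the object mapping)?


A functor from a discrete category C to D is determined by
where each object maps. Each of the 3 objects of C can map
to any of the 4 objects of D independently.
Number of functors = 4^3 = 64

64


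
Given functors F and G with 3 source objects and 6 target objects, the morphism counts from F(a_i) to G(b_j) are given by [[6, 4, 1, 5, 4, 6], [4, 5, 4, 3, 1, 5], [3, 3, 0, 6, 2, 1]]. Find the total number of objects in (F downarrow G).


Objects of (F downarrow G) are triples (a, b, h: F(a)->G(b)).
The count equals the sum of all entries in the hom-matrix.
sum(row 0) = 26
sum(row 1) = 22
sum(row 2) = 15
Grand total = 63

63


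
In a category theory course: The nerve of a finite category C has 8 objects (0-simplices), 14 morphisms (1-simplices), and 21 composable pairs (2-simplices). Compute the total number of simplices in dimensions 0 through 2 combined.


The 2-skeleton of the nerve N(C) consists of simplices in dimensions 0, 1, 2:
  |N(C)_0| = 8 (objects)
  |N(C)_1| = 14 (morphisms)
  |N(C)_2| = 21 (composable pairs)
Total = 8 + 14 + 21 = 43

43


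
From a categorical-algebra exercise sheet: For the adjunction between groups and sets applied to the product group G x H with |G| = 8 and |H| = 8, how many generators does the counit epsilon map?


The counit epsilon_K: F(U(K)) -> K of the Free-Forgetful adjunction
maps |K| generators of F(U(K)) into K. For K = G x H (the product group),
|G x H| = |G| * |H|.
Total generators mapped = 8 * 8 = 64.

64


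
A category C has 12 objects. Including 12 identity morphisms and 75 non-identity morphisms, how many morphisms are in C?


Each object has an identity morphism, giving 12 identities.
Adding the 75 non-identity morphisms:
Total = 12 + 75 = 87

87


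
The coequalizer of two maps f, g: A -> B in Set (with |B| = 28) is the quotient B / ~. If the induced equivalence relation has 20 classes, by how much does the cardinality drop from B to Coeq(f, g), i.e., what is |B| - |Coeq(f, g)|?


The coequalizer Coeq(f, g) = B / ~ has one element per equivalence class.
|B| = 28, |Coeq(f, g)| = 20.
|B| - |Coeq(f, g)| = 28 - 20 = 8.

8


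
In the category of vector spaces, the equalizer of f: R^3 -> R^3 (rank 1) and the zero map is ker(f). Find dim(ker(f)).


The equalizer of f and the zero map is ker(f).
By the rank-nullity theorem: dim(ker(f)) = dim(domain) - rank(f).
dim(ker(f)) = 3 - 1 = 2

2


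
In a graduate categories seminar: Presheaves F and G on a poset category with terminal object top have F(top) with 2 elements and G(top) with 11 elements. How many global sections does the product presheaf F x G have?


Global sections of a presheaf on a poset with terminal top satisfy
Gamma(H) ~ H(top). Presheaves admit pointwise products, so
(F x G)(top) = F(top) x G(top) (Cartesian product).
|Gamma(F x G)| = |F(top)| * |G(top)| = 2 * 11 = 22.

22


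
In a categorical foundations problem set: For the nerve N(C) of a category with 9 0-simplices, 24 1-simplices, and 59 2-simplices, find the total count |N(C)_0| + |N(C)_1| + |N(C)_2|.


The 2-skeleton of the nerve N(C) consists of simplices in dimensions 0, 1, 2:
  |N(C)_0| = 9 (objects)
  |N(C)_1| = 24 (morphisms)
  |N(C)_2| = 59 (composable pairs)
Total = 9 + 24 + 59 = 92

92


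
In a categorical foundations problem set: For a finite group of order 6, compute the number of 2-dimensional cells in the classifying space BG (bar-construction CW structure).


In the bar-construction CW model of BG, the n-cells are indexed by
n-tuples [g_1|...|g_n] of non-identity elements of G (degenerate
simplices with some g_i = e do not contribute cells), so there are
(|G| - 1)^n n-cells.
For dim = 2 with |G| = 6:
cells = (6 - 1)^2 = 5^2 = 25

25


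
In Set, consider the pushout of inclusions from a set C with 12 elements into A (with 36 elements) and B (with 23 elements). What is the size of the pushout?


The pushout A +_C B identifies the images of C in A and B.
|A +_C B| = |A| + |B| - |C| (for injections).
= 36 + 23 - 12 = 47

47


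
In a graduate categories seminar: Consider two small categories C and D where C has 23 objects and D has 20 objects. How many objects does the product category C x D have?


The product category C x D has objects that are pairs (c, d).
Number of pairs = |Ob(C)| * |Ob(D)| = 23 * 20 = 460

460


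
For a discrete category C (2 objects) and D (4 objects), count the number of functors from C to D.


A functor from a discrete category C to D is determined by
where each object maps. Each of the 2 objects of C can map
to any of the 4 objects of D independently.
Number of functors = 4^2 = 16

16


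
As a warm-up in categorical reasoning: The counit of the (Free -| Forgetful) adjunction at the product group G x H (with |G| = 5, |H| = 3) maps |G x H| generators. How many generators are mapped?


The counit epsilon_K: F(U(K)) -> K of the Free-Forgetful adjunction
maps |K| generators of F(U(K)) into K. For K = G x H (the product group),
|G x H| = |G| * |H|.
Total generators mapped = 5 * 3 = 15.

15


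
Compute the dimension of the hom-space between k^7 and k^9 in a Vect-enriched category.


In Vect-enriched categories, Hom(k^n, k^m) is the space of m x n matrices.
dim(Hom(k^7, k^9)) = 9 * 7 = 63

63


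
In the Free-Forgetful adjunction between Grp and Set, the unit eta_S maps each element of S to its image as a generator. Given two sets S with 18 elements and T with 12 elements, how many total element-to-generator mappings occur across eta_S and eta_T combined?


The unit eta_X: X -> U(F(X)) of the Free-Forgetful adjunction
maps each element of X to a generator of F(X). For X = S + T (disjoint
union in Set), |S + T| = |S| + |T|.
Total mappings = 18 + 12 = 30.

30


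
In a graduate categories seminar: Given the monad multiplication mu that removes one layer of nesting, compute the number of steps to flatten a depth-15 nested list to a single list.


Each application of mu: T^2 -> T removes one layer of nesting.
Starting at depth 15 (i.e., T^15(X)), we need to reach T(X).
Number of mu applications = 15 - 1 = 14

14


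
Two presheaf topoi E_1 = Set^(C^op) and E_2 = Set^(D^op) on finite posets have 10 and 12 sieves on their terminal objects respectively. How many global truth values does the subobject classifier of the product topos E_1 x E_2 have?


In a product of presheaf topoi E_1 x E_2, the subobject classifier
is Omega = Omega_1 x Omega_2 (componentwise), so
|Omega(top)| = |Omega_1(top_1)| * |Omega_2(top_2)|.
= 10 * 12 = 120.

120


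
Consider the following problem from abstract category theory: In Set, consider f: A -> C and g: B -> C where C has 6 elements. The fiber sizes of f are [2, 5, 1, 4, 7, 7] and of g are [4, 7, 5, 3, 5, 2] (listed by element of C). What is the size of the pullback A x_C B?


The pullback A x_C B consists of pairs (a, b) with f(a) = g(b).
For each element c in C, the fiber product has |f^-1(c)| * |g^-1(c)| elements.
Summing over C: 2 * 4 + 5 * 7 + 1 * 5 + 4 * 3 + 7 * 5 + 7 * 2
= 8 + 35 + 5 + 12 + 35 + 14 = 109

109


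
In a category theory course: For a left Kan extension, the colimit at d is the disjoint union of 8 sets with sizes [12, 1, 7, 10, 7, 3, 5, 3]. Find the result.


Pointwise, the left Kan extension (Lan_F H)(d) is the colimit, indexed
by the comma category (F downarrow d), of H composed with the
projection (F downarrow d) -> C. Here that colimit is given
as a coproduct (disjoint union) of sets, so its cardinality is the
sum of the sizes of the summands.
Coproduct of sets with sizes: 12 + 1 + 7 + 10 + 7 + 3 + 5 + 3
= 48

48


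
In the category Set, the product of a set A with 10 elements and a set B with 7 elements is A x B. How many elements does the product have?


In Set, the product A x B is the Cartesian product.
By the universal property, |A x B| = |A| * |B|.
|A x B| = 10 * 7 = 70

70


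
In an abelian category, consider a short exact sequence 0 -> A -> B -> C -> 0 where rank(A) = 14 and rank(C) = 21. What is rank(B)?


For a short exact sequence 0 -> A -> B -> C -> 0,
rank is additive: rank(B) = rank(A) + rank(C).
rank(B) = 14 + 21 = 35

35


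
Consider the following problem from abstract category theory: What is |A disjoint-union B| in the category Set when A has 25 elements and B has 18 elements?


In Set, the coproduct A + B is the disjoint union.
|A + B| = |A| + |B| = 25 + 18 = 43

43


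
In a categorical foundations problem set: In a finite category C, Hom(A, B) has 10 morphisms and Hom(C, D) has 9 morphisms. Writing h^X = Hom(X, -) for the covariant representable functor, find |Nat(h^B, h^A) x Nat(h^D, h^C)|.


By the Yoneda lemma, Nat(h^B, h^A) is isomorphic to Hom(A, B),
so |Nat(h^B, h^A)| = |Hom(A, B)| and |Nat(h^D, h^C)| = |Hom(C, D)|.
|Hom(A, B)| = 10, |Hom(C, D)| = 9.
|Nat(h^B, h^A) x Nat(h^D, h^C)| = 10 * 9 = 90

90


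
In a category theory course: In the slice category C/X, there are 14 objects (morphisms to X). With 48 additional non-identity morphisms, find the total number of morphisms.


In the slice category C/X, objects are morphisms to X.
Identity morphisms: 14 (one per object of C/X).
Non-identity morphisms: 48.
Total = 14 + 48 = 62

62


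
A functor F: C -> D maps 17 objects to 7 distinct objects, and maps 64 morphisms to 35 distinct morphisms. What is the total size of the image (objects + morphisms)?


The image of F consists of distinct objects and distinct morphisms.
|Im(F)| on objects = 7
|Im(F)| on morphisms = 35
Total image cardinality = 7 + 35 = 42

42


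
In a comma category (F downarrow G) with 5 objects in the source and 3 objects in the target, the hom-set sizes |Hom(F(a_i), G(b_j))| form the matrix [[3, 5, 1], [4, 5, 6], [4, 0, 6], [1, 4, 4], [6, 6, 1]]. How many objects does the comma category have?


Objects of (F downarrow G) are triples (a, b, h: F(a)->G(b)).
The count equals the sum of all entries in the hom-matrix.
sum(row 0) = 9
sum(row 1) = 15
sum(row 2) = 10
sum(row 3) = 9
sum(row 4) = 13
Grand total = 56

56


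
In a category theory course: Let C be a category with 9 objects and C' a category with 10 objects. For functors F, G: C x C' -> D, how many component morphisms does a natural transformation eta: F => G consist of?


A natural transformation eta: F => G assigns one component morphism per
object of the domain category.
The domain is the product category C x C', so
|Ob(C x C')| = |Ob(C)| * |Ob(C')| = 9 * 10 = 90.
Therefore eta has 90 component morphisms.

90


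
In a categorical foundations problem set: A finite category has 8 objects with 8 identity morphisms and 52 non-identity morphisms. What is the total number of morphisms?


Each object has an identity morphism, giving 8 identities.
Adding the 52 non-identity morphisms:
Total = 8 + 52 = 60

60


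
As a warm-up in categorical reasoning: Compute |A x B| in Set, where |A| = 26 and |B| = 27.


In Set, the product A x B is the Cartesian product.
By the universal property, |A x B| = |A| * |B|.
|A x B| = 26 * 27 = 702

702


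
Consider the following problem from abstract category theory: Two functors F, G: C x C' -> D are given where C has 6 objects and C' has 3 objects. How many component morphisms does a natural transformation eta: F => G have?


A natural transformation eta: F => G assigns one component morphism per
object of the domain category.
The domain is the product category C x C', so
|Ob(C x C')| = |Ob(C)| * |Ob(C')| = 6 * 3 = 18.
Therefore eta has 18 component morphisms.

18


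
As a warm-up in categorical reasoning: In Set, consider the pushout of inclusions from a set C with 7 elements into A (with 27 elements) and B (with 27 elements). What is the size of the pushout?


The pushout A +_C B identifies the images of C in A and B.
|A +_C B| = |A| + |B| - |C| (for injections).
= 27 + 27 - 7 = 47

47
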